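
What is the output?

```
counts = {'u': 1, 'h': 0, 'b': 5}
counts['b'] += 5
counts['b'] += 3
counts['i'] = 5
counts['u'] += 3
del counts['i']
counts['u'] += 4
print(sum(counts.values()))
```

21

counts['b'] = 5+5 = 10 → {'u': 1, 'h': 0, 'b': 10}
counts['b'] = 10+3 = 13 → {'u': 1, 'h': 0, 'b': 13}
counts['i'] = 5 → {'u': 1, 'h': 0, 'b': 13, 'i': 5}
counts['u'] = 1+3 = 4 → {'u': 4, 'h': 0, 'b': 13, 'i': 5}
del 'i' → {'u': 4, 'h': 0, 'b': 13}
counts['u'] = 4+4 = 8 → {'u': 8, 'h': 0, 'b': 13}
sum of values = 21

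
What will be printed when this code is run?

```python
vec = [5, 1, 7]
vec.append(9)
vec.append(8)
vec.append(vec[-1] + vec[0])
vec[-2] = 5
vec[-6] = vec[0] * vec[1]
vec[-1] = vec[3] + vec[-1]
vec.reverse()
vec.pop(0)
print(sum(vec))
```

27

append 9 → [5, 1, 7, 9]
append 8 → [5, 1, 7, 9, 8]
append vec[-1]+vec[0] = 8+5 = 13 → [5, 1, 7, 9, 8, 13]
vec[-2] = 5 → [5, 1, 7, 9, 5, 13]
vec[-6] = vec[0]*vec[1] = 5*1 = 5 → [5, 1, 7, 9, 5, 13]
vec[-1] = vec[3]+vec[-1] = 9+13 = 22 → [5, 1, 7, 9, 5, 22]
reverse → [22, 5, 9, 7, 1, 5]
pop(0) removes 22 → [5, 9, 7, 1, 5]
sum = 27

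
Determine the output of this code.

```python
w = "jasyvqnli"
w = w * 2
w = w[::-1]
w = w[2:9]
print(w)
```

nqvysaj

repeat ×2 → 'jasyvqnlijasyvqnli'
reverse → 'ilnqvysajilnqvysaj'
slice [2:9] → 'nqvysaj'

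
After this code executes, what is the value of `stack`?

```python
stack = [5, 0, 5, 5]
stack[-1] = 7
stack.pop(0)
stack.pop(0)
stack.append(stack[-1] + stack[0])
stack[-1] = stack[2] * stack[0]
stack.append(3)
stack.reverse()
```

[3, 60, 7, 5]

stack[-1] = 7 → [5, 0, 5, 7]
pop(0) removes 5 → [0, 5, 7]
pop(0) removes 0 → [5, 7]
append stack[-1]+stack[0] = 7+5 = 12 → [5, 7, 12]
stack[-1] = stack[2]*stack[0] = 12*5 = 60 → [5, 7, 60]
append 3 → [5, 7, 60, 3]
reverse → [3, 60, 7, 5]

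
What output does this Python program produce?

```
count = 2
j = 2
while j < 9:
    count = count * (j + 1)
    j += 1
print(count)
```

j=2: count = 2*3 = 6
j=3: count = 6*4 = 24
j=4: count = 24*5 = 120
j=5: count = 120*6 = 720
j=6: count = 720*7 = 5040
j=7: count = 5040*8 = 40320
j=8: count = 40320*9 = 362880

362880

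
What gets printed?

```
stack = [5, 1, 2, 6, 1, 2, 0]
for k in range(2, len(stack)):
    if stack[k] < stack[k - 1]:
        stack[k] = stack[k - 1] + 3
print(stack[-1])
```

15

k=2: 2>=1, unchanged → [5, 1, 2, 6, 1, 2, 0]
k=3: 6>=2, unchanged → [5, 1, 2, 6, 1, 2, 0]
k=4: 1<6, stack[4] = 6+3 = 9 → [5, 1, 2, 6, 9, 2, 0]
k=5: 2<9, stack[5] = 9+3 = 12 → [5, 1, 2, 6, 9, 12, 0]
k=6: 0<12, stack[6] = 12+3 = 15 → [5, 1, 2, 6, 9, 12, 15]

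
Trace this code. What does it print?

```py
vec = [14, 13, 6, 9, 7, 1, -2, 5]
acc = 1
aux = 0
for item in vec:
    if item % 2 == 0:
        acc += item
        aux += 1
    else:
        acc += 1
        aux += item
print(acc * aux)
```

912

item=14: even, acc = 1+14 = 15; aux=1
item=13: not even, acc = 15+1 = 16; aux=14
item=6: even, acc = 16+6 = 22; aux=15
item=9: not even, acc = 22+1 = 23; aux=24
item=7: not even, acc = 23+1 = 24; aux=31
item=1: not even, acc = 24+1 = 25; aux=32
item=-2: even, acc = 25+(-2) = 23; aux=33
item=5: not even, acc = 23+1 = 24; aux=38
acc*aux = 24*38 = 912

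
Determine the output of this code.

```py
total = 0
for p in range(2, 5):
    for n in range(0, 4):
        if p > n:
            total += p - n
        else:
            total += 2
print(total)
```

25

p=2,n=0: 2>0, total = 0+2 = 2
p=2,n=1: 2>1, total = 2+1 = 3
p=2,n=2: not 2>2, total = 3+2 = 5
p=2,n=3: not 2>3, total = 5+2 = 7
p=3,n=0: 3>0, total = 7+3 = 10
p=3,n=1: 3>1, total = 10+2 = 12
p=3,n=2: 3>2, total = 12+1 = 13
p=3,n=3: not 3>3, total = 13+2 = 15
p=4,n=0: 4>0, total = 15+4 = 19
p=4,n=1: 4>1, total = 19+3 = 22
p=4,n=2: 4>2, total = 22+2 = 24
p=4,n=3: 4>3, total = 24+1 = 25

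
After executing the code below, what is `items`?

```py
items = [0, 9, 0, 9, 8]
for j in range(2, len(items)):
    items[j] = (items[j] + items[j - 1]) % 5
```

j=2: items[2] = (0+9)%5 = 4 → [0, 9, 4, 9, 8]
j=3: items[3] = (9+4)%5 = 3 → [0, 9, 4, 3, 8]
j=4: items[4] = (8+3)%5 = 1 → [0, 9, 4, 3, 1]

[0, 9, 4, 3, 1]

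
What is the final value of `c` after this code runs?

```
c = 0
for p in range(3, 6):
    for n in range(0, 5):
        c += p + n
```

p=3,n=0: c = 0+3 = 3
p=3,n=1: c = 3+4 = 7
p=3,n=2: c = 7+5 = 12
p=3,n=3: c = 12+6 = 18
p=3,n=4: c = 18+7 = 25
p=4,n=0: c = 25+4 = 29
p=4,n=1: c = 29+5 = 34
p=4,n=2: c = 34+6 = 40
p=4,n=3: c = 40+7 = 47
p=4,n=4: c = 47+8 = 55
p=5,n=0: c = 55+5 = 60
p=5,n=1: c = 60+6 = 66
p=5,n=2: c = 66+7 = 73
p=5,n=3: c = 73+8 = 81
p=5,n=4: c = 81+9 = 90

90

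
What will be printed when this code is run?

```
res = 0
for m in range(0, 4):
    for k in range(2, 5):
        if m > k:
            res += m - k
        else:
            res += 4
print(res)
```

m=0,k=2: not 0>2, res = 0+4 = 4
m=0,k=3: not 0>3, res = 4+4 = 8
m=0,k=4: not 0>4, res = 8+4 = 12
m=1,k=2: not 1>2, res = 12+4 = 16
m=1,k=3: not 1>3, res = 16+4 = 20
m=1,k=4: not 1>4, res = 20+4 = 24
m=2,k=2: not 2>2, res = 24+4 = 28
m=2,k=3: not 2>3, res = 28+4 = 32
m=2,k=4: not 2>4, res = 32+4 = 36
m=3,k=2: 3>2, res = 36+1 = 37
m=3,k=3: not 3>3, res = 37+4 = 41
m=3,k=4: not 3>4, res = 41+4 = 45

45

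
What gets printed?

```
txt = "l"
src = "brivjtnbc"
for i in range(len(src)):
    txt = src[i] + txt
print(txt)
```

i=0: prepend 'b' → 'bl'
i=1: prepend 'r' → 'rbl'
i=2: prepend 'i' → 'irbl'
i=3: prepend 'v' → 'virbl'
i=4: prepend 'j' → 'jvirbl'
i=5: prepend 't' → 'tjvirbl'
i=6: prepend 'n' → 'ntjvirbl'
i=7: prepend 'b' → 'bntjvirbl'
i=8: prepend 'c' → 'cbntjvirbl'

cbntjvirbl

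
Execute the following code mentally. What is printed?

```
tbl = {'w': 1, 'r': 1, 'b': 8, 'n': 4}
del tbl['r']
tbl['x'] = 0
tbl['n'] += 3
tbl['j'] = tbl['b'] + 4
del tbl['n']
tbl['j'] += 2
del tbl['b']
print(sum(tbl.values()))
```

15

del 'r' → {'w': 1, 'b': 8, 'n': 4}
tbl['x'] = 0 → {'w': 1, 'b': 8, 'n': 4, 'x': 0}
tbl['n'] = 4+3 = 7 → {'w': 1, 'b': 8, 'n': 7, 'x': 0}
tbl['j'] = tbl['b']+4 = 12 → {'w': 1, 'b': 8, 'n': 7, 'x': 0, 'j': 12}
del 'n' → {'w': 1, 'b': 8, 'x': 0, 'j': 12}
tbl['j'] = 12+2 = 14 → {'w': 1, 'b': 8, 'x': 0, 'j': 14}
del 'b' → {'w': 1, 'x': 0, 'j': 14}
sum of values = 15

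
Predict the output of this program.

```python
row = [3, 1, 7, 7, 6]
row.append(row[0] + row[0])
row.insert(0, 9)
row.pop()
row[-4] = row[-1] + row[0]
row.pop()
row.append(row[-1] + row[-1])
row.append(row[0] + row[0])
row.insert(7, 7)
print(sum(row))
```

80

append row[0]+row[0] = 3+3 = 6 → [3, 1, 7, 7, 6, 6]
insert 9 at 0 → [9, 3, 1, 7, 7, 6, 6]
pop() removes 6 → [9, 3, 1, 7, 7, 6]
row[-4] = row[-1]+row[0] = 6+9 = 15 → [9, 3, 15, 7, 7, 6]
pop() removes 6 → [9, 3, 15, 7, 7]
append row[-1]+row[-1] = 7+7 = 14 → [9, 3, 15, 7, 7, 14]
append row[0]+row[0] = 9+9 = 18 → [9, 3, 15, 7, 7, 14, 18]
insert 7 at 7 → [9, 3, 15, 7, 7, 14, 18, 7]
sum = 80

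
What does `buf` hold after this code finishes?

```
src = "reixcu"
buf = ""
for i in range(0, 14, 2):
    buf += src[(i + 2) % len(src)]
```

i=0: add src[2]='i' → 'i'
i=2: add src[4]='c' → 'ic'
i=4: add src[0]='r' → 'icr'
i=6: add src[2]='i' → 'icri'
i=8: add src[4]='c' → 'icric'
i=10: add src[0]='r' → 'icricr'
i=12: add src[2]='i' → 'icricri'

'icricri'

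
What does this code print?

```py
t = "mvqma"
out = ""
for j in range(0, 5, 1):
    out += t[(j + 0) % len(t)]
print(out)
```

j=0: add t[0]='m' → 'm'
j=1: add t[1]='v' → 'mv'
j=2: add t[2]='q' → 'mvq'
j=3: add t[3]='m' → 'mvqm'
j=4: add t[4]='a' → 'mvqma'

mvqma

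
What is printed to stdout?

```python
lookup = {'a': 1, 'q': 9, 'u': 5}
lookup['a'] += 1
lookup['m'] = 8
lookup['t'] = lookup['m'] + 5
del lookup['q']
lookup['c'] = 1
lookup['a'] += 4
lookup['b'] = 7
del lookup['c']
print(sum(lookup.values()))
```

lookup['a'] = 1+1 = 2 → {'a': 2, 'q': 9, 'u': 5}
lookup['m'] = 8 → {'a': 2, 'q': 9, 'u': 5, 'm': 8}
lookup['t'] = lookup['m']+5 = 13 → {'a': 2, 'q': 9, 'u': 5, 'm': 8, 't': 13}
del 'q' → {'a': 2, 'u': 5, 'm': 8, 't': 13}
lookup['c'] = 1 → {'a': 2, 'u': 5, 'm': 8, 't': 13, 'c': 1}
lookup['a'] = 2+4 = 6 → {'a': 6, 'u': 5, 'm': 8, 't': 13, 'c': 1}
lookup['b'] = 7 → {'a': 6, 'u': 5, 'm': 8, 't': 13, 'c': 1, 'b': 7}
del 'c' → {'a': 6, 'u': 5, 'm': 8, 't': 13, 'b': 7}
sum of values = 39

39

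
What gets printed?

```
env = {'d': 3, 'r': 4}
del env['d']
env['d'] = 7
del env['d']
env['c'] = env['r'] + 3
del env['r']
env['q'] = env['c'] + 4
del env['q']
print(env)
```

del 'd' → {'r': 4}
env['d'] = 7 → {'r': 4, 'd': 7}
del 'd' → {'r': 4}
env['c'] = env['r']+3 = 7 → {'r': 4, 'c': 7}
del 'r' → {'c': 7}
env['q'] = env['c']+4 = 11 → {'c': 7, 'q': 11}
del 'q' → {'c': 7}

{'c': 7}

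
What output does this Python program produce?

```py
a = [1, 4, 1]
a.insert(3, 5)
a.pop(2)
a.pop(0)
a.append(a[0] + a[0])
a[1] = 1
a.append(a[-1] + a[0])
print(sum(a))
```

insert 5 at 3 → [1, 4, 1, 5]
pop(2) removes 1 → [1, 4, 5]
pop(0) removes 1 → [4, 5]
append a[0]+a[0] = 4+4 = 8 → [4, 5, 8]
a[1] = 1 → [4, 1, 8]
append a[-1]+a[0] = 8+4 = 12 → [4, 1, 8, 12]
sum = 25

25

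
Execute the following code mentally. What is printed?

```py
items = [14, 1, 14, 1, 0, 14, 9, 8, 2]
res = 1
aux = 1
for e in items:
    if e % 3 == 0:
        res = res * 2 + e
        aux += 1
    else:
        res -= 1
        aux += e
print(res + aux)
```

50

e=14: not %3==0, res = 1-1 = 0; aux=15
e=1: not %3==0, res = 0-1 = -1; aux=16
e=14: not %3==0, res = (-1)-1 = -2; aux=30
e=1: not %3==0, res = (-2)-1 = -3; aux=31
e=0: %3==0, res = (-3)*2+0 = -6; aux=32
e=14: not %3==0, res = (-6)-1 = -7; aux=46
e=9: %3==0, res = (-7)*2+9 = -5; aux=47
e=8: not %3==0, res = (-5)-1 = -6; aux=55
e=2: not %3==0, res = (-6)-1 = -7; aux=57
res+aux = (-7)+57 = 50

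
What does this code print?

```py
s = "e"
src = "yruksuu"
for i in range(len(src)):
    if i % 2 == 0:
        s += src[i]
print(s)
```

i=0: add 'y' → 'ey'
i=1: skip
i=2: add 'u' → 'eyu'
i=3: skip
i=4: add 's' → 'eyus'
i=5: skip
i=6: add 'u' → 'eyusu'

eyusu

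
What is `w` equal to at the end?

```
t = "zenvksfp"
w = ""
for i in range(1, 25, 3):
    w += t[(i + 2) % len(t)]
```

i=1: add t[3]='v' → 'v'
i=4: add t[6]='f' → 'vf'
i=7: add t[1]='e' → 'vfe'
i=10: add t[4]='k' → 'vfek'
i=13: add t[7]='p' → 'vfekp'
i=16: add t[2]='n' → 'vfekpn'
i=19: add t[5]='s' → 'vfekpns'
i=22: add t[0]='z' → 'vfekpnsz'

'vfekpnsz'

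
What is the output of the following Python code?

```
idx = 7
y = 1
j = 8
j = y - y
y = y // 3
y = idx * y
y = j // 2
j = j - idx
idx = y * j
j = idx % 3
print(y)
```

0

j = 1-1 = 0
y = 1//3 = 0
y = 7*0 = 0
y = 0//2 = 0
j = 0-7 = -7
idx = 0*(-7) = 0
j = 0%3 = 0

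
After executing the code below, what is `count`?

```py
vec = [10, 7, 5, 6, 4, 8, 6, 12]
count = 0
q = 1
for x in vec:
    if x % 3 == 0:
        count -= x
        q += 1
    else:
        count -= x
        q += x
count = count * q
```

x=10: not %3==0, count = 0-10 = -10; q=11
x=7: not %3==0, count = (-10)-7 = -17; q=18
x=5: not %3==0, count = (-17)-5 = -22; q=23
x=6: %3==0, count = (-22)-6 = -28; q=24
x=4: not %3==0, count = (-28)-4 = -32; q=28
x=8: not %3==0, count = (-32)-8 = -40; q=36
x=6: %3==0, count = (-40)-6 = -46; q=37
x=12: %3==0, count = (-46)-12 = -58; q=38
count*q = (-58)*38 = -2204

-2204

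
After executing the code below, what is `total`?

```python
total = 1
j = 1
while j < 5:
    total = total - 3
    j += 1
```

j=1: total = 1-3 = -2
j=2: total = (-2)-3 = -5
j=3: total = (-5)-3 = -8
j=4: total = (-8)-3 = -11

-11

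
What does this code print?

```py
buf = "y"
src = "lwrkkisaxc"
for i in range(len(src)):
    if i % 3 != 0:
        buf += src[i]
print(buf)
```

i=0: skip
i=1: add 'w' → 'yw'
i=2: add 'r' → 'ywr'
i=3: skip
i=4: add 'k' → 'ywrk'
i=5: add 'i' → 'ywrki'
i=6: skip
i=7: add 'a' → 'ywrkia'
i=8: add 'x' → 'ywrkiax'
i=9: skip

ywrkiax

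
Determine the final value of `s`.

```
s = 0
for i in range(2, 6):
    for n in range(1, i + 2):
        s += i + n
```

i=2,n=1: s = 0+3 = 3
i=2,n=2: s = 3+4 = 7
i=2,n=3: s = 7+5 = 12
i=3,n=1: s = 12+4 = 16
i=3,n=2: s = 16+5 = 21
i=3,n=3: s = 21+6 = 27
i=3,n=4: s = 27+7 = 34
i=4,n=1: s = 34+5 = 39
i=4,n=2: s = 39+6 = 45
i=4,n=3: s = 45+7 = 52
i=4,n=4: s = 52+8 = 60
i=4,n=5: s = 60+9 = 69
i=5,n=1: s = 69+6 = 75
i=5,n=2: s = 75+7 = 82
i=5,n=3: s = 82+8 = 90
i=5,n=4: s = 90+9 = 99
i=5,n=5: s = 99+10 = 109
i=5,n=6: s = 109+11 = 120

120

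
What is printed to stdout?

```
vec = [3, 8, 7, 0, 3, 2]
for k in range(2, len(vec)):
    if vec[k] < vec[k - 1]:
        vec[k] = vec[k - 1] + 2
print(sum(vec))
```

63

k=2: 7<8, vec[2] = 8+2 = 10 → [3, 8, 10, 0, 3, 2]
k=3: 0<10, vec[3] = 10+2 = 12 → [3, 8, 10, 12, 3, 2]
k=4: 3<12, vec[4] = 12+2 = 14 → [3, 8, 10, 12, 14, 2]
k=5: 2<14, vec[5] = 14+2 = 16 → [3, 8, 10, 12, 14, 16]
sum = 63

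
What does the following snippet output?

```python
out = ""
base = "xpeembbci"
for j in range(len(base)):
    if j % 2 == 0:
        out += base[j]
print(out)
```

xembi

j=0: add 'x' → 'x'
j=1: skip
j=2: add 'e' → 'xe'
j=3: skip
j=4: add 'm' → 'xem'
j=5: skip
j=6: add 'b' → 'xemb'
j=7: skip
j=8: add 'i' → 'xembi'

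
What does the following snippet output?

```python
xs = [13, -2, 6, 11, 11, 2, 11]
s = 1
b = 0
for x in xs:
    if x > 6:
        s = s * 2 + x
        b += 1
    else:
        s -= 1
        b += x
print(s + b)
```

x=13: >6, s = 1*2+13 = 15; b=1
x=-2: not >6, s = 15-1 = 14; b=-1
x=6: not >6, s = 14-1 = 13; b=5
x=11: >6, s = 13*2+11 = 37; b=6
x=11: >6, s = 37*2+11 = 85; b=7
x=2: not >6, s = 85-1 = 84; b=9
x=11: >6, s = 84*2+11 = 179; b=10
s+b = 179+10 = 189

189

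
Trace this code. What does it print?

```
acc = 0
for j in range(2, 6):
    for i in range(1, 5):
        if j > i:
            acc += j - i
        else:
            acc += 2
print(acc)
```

32

j=2,i=1: 2>1, acc = 0+1 = 1
j=2,i=2: not 2>2, acc = 1+2 = 3
j=2,i=3: not 2>3, acc = 3+2 = 5
j=2,i=4: not 2>4, acc = 5+2 = 7
j=3,i=1: 3>1, acc = 7+2 = 9
j=3,i=2: 3>2, acc = 9+1 = 10
j=3,i=3: not 3>3, acc = 10+2 = 12
j=3,i=4: not 3>4, acc = 12+2 = 14
j=4,i=1: 4>1, acc = 14+3 = 17
j=4,i=2: 4>2, acc = 17+2 = 19
j=4,i=3: 4>3, acc = 19+1 = 20
j=4,i=4: not 4>4, acc = 20+2 = 22
j=5,i=1: 5>1, acc = 22+4 = 26
j=5,i=2: 5>2, acc = 26+3 = 29
j=5,i=3: 5>3, acc = 29+2 = 31
j=5,i=4: 5>4, acc = 31+1 = 32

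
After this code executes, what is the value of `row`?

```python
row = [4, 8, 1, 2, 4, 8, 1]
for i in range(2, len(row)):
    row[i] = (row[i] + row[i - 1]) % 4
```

[4, 8, 1, 3, 3, 3, 0]

i=2: row[2] = (1+8)%4 = 1 → [4, 8, 1, 2, 4, 8, 1]
i=3: row[3] = (2+1)%4 = 3 → [4, 8, 1, 3, 4, 8, 1]
i=4: row[4] = (4+3)%4 = 3 → [4, 8, 1, 3, 3, 8, 1]
i=5: row[5] = (8+3)%4 = 3 → [4, 8, 1, 3, 3, 3, 1]
i=6: row[6] = (1+3)%4 = 0 → [4, 8, 1, 3, 3, 3, 0]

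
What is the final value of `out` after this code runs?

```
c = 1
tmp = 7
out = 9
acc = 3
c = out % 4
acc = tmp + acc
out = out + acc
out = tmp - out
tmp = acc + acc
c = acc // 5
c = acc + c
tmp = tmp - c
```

-12

c = 9%4 = 1
acc = 7+3 = 10
out = 9+10 = 19
out = 7-19 = -12
tmp = 10+10 = 20
c = 10//5 = 2
c = 10+2 = 12
tmp = 20-12 = 8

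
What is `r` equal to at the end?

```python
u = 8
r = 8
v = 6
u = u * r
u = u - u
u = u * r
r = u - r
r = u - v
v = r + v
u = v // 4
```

u = 8*8 = 64
u = 64-64 = 0
u = 0*8 = 0
r = 0-8 = -8
r = 0-6 = -6
v = (-6)+6 = 0
u = 0//4 = 0

-6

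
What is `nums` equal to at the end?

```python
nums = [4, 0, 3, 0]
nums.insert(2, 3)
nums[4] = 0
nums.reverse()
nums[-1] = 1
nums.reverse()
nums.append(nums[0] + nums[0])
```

insert 3 at 2 → [4, 0, 3, 3, 0]
nums[4] = 0 → [4, 0, 3, 3, 0]
reverse → [0, 3, 3, 0, 4]
nums[-1] = 1 → [0, 3, 3, 0, 1]
reverse → [1, 0, 3, 3, 0]
append nums[0]+nums[0] = 1+1 = 2 → [1, 0, 3, 3, 0, 2]

[1, 0, 3, 3, 0, 2]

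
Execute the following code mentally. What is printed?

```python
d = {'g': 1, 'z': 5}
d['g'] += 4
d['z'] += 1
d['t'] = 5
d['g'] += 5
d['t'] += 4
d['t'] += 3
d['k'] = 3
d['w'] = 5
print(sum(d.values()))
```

36

d['g'] = 1+4 = 5 → {'g': 5, 'z': 5}
d['z'] = 5+1 = 6 → {'g': 5, 'z': 6}
d['t'] = 5 → {'g': 5, 'z': 6, 't': 5}
d['g'] = 5+5 = 10 → {'g': 10, 'z': 6, 't': 5}
d['t'] = 5+4 = 9 → {'g': 10, 'z': 6, 't': 9}
d['t'] = 9+3 = 12 → {'g': 10, 'z': 6, 't': 12}
d['k'] = 3 → {'g': 10, 'z': 6, 't': 12, 'k': 3}
d['w'] = 5 → {'g': 10, 'z': 6, 't': 12, 'k': 3, 'w': 5}
sum of values = 36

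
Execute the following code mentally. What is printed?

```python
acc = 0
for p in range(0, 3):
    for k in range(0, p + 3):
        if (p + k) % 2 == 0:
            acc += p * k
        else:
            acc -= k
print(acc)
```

p=0,k=0: even sum, acc = 0+0 = 0
p=0,k=1: odd sum, acc = 0-1 = -1
p=0,k=2: even sum, acc = (-1)+0 = -1
p=1,k=0: odd sum, acc = (-1)-0 = -1
p=1,k=1: even sum, acc = (-1)+1 = 0
p=1,k=2: odd sum, acc = 0-2 = -2
p=1,k=3: even sum, acc = (-2)+3 = 1
p=2,k=0: even sum, acc = 1+0 = 1
p=2,k=1: odd sum, acc = 1-1 = 0
p=2,k=2: even sum, acc = 0+4 = 4
p=2,k=3: odd sum, acc = 4-3 = 1
p=2,k=4: even sum, acc = 1+8 = 9

9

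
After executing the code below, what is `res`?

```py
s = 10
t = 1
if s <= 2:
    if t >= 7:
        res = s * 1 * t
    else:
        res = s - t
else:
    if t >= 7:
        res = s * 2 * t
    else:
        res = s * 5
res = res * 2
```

100

s=10, t=1
s <= 2 is False; t >= 7 is False
→ res = s * 5 = 50
res = 50*2 = 100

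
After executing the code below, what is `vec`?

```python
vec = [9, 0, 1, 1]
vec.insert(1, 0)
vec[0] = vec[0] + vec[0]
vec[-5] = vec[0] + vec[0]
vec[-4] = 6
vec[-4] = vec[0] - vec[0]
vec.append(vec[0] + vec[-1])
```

[36, 0, 0, 1, 1, 37]

insert 0 at 1 → [9, 0, 0, 1, 1]
vec[0] = vec[0]+vec[0] = 9+9 = 18 → [18, 0, 0, 1, 1]
vec[-5] = vec[0]+vec[0] = 18+18 = 36 → [36, 0, 0, 1, 1]
vec[-4] = 6 → [36, 6, 0, 1, 1]
vec[-4] = vec[0]-vec[0] = 36-36 = 0 → [36, 0, 0, 1, 1]
append vec[0]+vec[-1] = 36+1 = 37 → [36, 0, 0, 1, 1, 37]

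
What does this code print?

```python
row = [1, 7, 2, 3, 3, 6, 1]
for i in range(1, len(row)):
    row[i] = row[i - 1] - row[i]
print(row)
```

i=1: row[1] = 1-7 = -6 → [1, -6, 2, 3, 3, 6, 1]
i=2: row[2] = (-6)-2 = -8 → [1, -6, -8, 3, 3, 6, 1]
i=3: row[3] = (-8)-3 = -11 → [1, -6, -8, -11, 3, 6, 1]
i=4: row[4] = (-11)-3 = -14 → [1, -6, -8, -11, -14, 6, 1]
i=5: row[5] = (-14)-6 = -20 → [1, -6, -8, -11, -14, -20, 1]
i=6: row[6] = (-20)-1 = -21 → [1, -6, -8, -11, -14, -20, -21]

[1, -6, -8, -11, -14, -20, -21]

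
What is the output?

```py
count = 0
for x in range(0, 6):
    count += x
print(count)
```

x=0: count = 0+0 = 0
x=1: count = 0+1 = 1
x=2: count = 1+2 = 3
x=3: count = 3+3 = 6
x=4: count = 6+4 = 10
x=5: count = 10+5 = 15

15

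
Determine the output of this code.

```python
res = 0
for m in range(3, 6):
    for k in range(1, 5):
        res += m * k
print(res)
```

120

m=3,k=1: res = 0+3 = 3
m=3,k=2: res = 3+6 = 9
m=3,k=3: res = 9+9 = 18
m=3,k=4: res = 18+12 = 30
m=4,k=1: res = 30+4 = 34
m=4,k=2: res = 34+8 = 42
m=4,k=3: res = 42+12 = 54
m=4,k=4: res = 54+16 = 70
m=5,k=1: res = 70+5 = 75
m=5,k=2: res = 75+10 = 85
m=5,k=3: res = 85+15 = 100
m=5,k=4: res = 100+20 = 120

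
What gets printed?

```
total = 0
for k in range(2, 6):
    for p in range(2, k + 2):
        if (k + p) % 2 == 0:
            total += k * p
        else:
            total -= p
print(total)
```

48

k=2,p=2: even sum, total = 0+4 = 4
k=2,p=3: odd sum, total = 4-3 = 1
k=3,p=2: odd sum, total = 1-2 = -1
k=3,p=3: even sum, total = (-1)+9 = 8
k=3,p=4: odd sum, total = 8-4 = 4
k=4,p=2: even sum, total = 4+8 = 12
k=4,p=3: odd sum, total = 12-3 = 9
k=4,p=4: even sum, total = 9+16 = 25
k=4,p=5: odd sum, total = 25-5 = 20
k=5,p=2: odd sum, total = 20-2 = 18
k=5,p=3: even sum, total = 18+15 = 33
k=5,p=4: odd sum, total = 33-4 = 29
k=5,p=5: even sum, total = 29+25 = 54
k=5,p=6: odd sum, total = 54-6 = 48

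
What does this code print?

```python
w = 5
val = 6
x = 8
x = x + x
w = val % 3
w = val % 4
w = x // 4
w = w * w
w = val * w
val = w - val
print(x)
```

x = 8+8 = 16
w = 6%3 = 0
w = 6%4 = 2
w = 16//4 = 4
w = 4*4 = 16
w = 6*16 = 96
val = 96-6 = 90

16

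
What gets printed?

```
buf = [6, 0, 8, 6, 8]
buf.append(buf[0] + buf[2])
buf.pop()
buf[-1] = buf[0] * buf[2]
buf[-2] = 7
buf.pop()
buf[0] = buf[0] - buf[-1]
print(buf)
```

[-1, 0, 8, 7]

append buf[0]+buf[2] = 6+8 = 14 → [6, 0, 8, 6, 8, 14]
pop() removes 14 → [6, 0, 8, 6, 8]
buf[-1] = buf[0]*buf[2] = 6*8 = 48 → [6, 0, 8, 6, 48]
buf[-2] = 7 → [6, 0, 8, 7, 48]
pop() removes 48 → [6, 0, 8, 7]
buf[0] = buf[0]-buf[-1] = 6-7 = -1 → [-1, 0, 8, 7]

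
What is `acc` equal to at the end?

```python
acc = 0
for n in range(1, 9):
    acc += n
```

36

n=1: acc = 0+1 = 1
n=2: acc = 1+2 = 3
n=3: acc = 3+3 = 6
n=4: acc = 6+4 = 10
n=5: acc = 10+5 = 15
n=6: acc = 15+6 = 21
n=7: acc = 21+7 = 28
n=8: acc = 28+8 = 36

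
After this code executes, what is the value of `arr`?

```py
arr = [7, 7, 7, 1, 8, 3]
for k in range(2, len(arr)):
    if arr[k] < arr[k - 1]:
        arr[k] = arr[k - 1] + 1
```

[7, 7, 7, 8, 8, 9]

k=2: 7>=7, unchanged → [7, 7, 7, 1, 8, 3]
k=3: 1<7, arr[3] = 7+1 = 8 → [7, 7, 7, 8, 8, 3]
k=4: 8>=8, unchanged → [7, 7, 7, 8, 8, 3]
k=5: 3<8, arr[5] = 8+1 = 9 → [7, 7, 7, 8, 8, 9]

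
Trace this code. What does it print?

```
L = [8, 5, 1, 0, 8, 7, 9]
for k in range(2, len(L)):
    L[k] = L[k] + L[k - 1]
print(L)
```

k=2: L[2] = 1+5 = 6 → [8, 5, 6, 0, 8, 7, 9]
k=3: L[3] = 0+6 = 6 → [8, 5, 6, 6, 8, 7, 9]
k=4: L[4] = 8+6 = 14 → [8, 5, 6, 6, 14, 7, 9]
k=5: L[5] = 7+14 = 21 → [8, 5, 6, 6, 14, 21, 9]
k=6: L[6] = 9+21 = 30 → [8, 5, 6, 6, 14, 21, 30]

[8, 5, 6, 6, 14, 21, 30]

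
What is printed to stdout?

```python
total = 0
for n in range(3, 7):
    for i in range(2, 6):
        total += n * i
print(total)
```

252

n=3,i=2: total = 0+6 = 6
n=3,i=3: total = 6+9 = 15
n=3,i=4: total = 15+12 = 27
n=3,i=5: total = 27+15 = 42
n=4,i=2: total = 42+8 = 50
n=4,i=3: total = 50+12 = 62
n=4,i=4: total = 62+16 = 78
n=4,i=5: total = 78+20 = 98
n=5,i=2: total = 98+10 = 108
n=5,i=3: total = 108+15 = 123
n=5,i=4: total = 123+20 = 143
n=5,i=5: total = 143+25 = 168
n=6,i=2: total = 168+12 = 180
n=6,i=3: total = 180+18 = 198
n=6,i=4: total = 198+24 = 222
n=6,i=5: total = 222+30 = 252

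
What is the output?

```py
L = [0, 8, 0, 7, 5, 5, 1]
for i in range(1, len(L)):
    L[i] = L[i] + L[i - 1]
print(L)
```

[0, 8, 8, 15, 20, 25, 26]

i=1: L[1] = 8+0 = 8 → [0, 8, 0, 7, 5, 5, 1]
i=2: L[2] = 0+8 = 8 → [0, 8, 8, 7, 5, 5, 1]
i=3: L[3] = 7+8 = 15 → [0, 8, 8, 15, 5, 5, 1]
i=4: L[4] = 5+15 = 20 → [0, 8, 8, 15, 20, 5, 1]
i=5: L[5] = 5+20 = 25 → [0, 8, 8, 15, 20, 25, 1]
i=6: L[6] = 1+25 = 26 → [0, 8, 8, 15, 20, 25, 26]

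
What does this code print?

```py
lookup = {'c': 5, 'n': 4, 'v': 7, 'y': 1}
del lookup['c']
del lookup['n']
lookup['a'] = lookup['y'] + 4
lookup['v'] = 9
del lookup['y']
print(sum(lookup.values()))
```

14

del 'c' → {'n': 4, 'v': 7, 'y': 1}
del 'n' → {'v': 7, 'y': 1}
lookup['a'] = lookup['y']+4 = 5 → {'v': 7, 'y': 1, 'a': 5}
lookup['v'] = 9 → {'v': 9, 'y': 1, 'a': 5}
del 'y' → {'v': 9, 'a': 5}
sum of values = 14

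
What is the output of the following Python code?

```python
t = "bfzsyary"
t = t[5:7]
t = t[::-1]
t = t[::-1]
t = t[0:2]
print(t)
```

ar

slice [5:7] → 'ar'
reverse → 'ra'
reverse → 'ar'
slice [0:2] → 'ar'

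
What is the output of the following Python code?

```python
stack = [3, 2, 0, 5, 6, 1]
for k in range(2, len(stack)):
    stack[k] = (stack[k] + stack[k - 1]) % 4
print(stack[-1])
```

2

k=2: stack[2] = (0+2)%4 = 2 → [3, 2, 2, 5, 6, 1]
k=3: stack[3] = (5+2)%4 = 3 → [3, 2, 2, 3, 6, 1]
k=4: stack[4] = (6+3)%4 = 1 → [3, 2, 2, 3, 1, 1]
k=5: stack[5] = (1+1)%4 = 2 → [3, 2, 2, 3, 1, 2]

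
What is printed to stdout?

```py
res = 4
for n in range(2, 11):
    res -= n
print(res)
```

-50

n=2: res = 4-2 = 2
n=3: res = 2-3 = -1
n=4: res = (-1)-4 = -5
n=5: res = (-5)-5 = -10
n=6: res = (-10)-6 = -16
n=7: res = (-16)-7 = -23
n=8: res = (-23)-8 = -31
n=9: res = (-31)-9 = -40
n=10: res = (-40)-10 = -50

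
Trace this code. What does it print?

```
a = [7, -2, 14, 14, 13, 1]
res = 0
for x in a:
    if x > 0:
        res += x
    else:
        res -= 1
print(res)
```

48

x=7: >0, res = 0+7 = 7
x=-2: not >0, res = 7-1 = 6
x=14: >0, res = 6+14 = 20
x=14: >0, res = 20+14 = 34
x=13: >0, res = 34+13 = 47
x=1: >0, res = 47+1 = 48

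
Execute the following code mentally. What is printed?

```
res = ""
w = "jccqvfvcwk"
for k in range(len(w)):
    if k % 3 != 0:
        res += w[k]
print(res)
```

k=0: skip
k=1: add 'c' → 'c'
k=2: add 'c' → 'cc'
k=3: skip
k=4: add 'v' → 'ccv'
k=5: add 'f' → 'ccvf'
k=6: skip
k=7: add 'c' → 'ccvfc'
k=8: add 'w' → 'ccvfcw'
k=9: skip

ccvfcw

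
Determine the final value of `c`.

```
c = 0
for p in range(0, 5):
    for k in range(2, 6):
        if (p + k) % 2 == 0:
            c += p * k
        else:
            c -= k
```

p=0,k=2: even sum, c = 0+0 = 0
p=0,k=3: odd sum, c = 0-3 = -3
p=0,k=4: even sum, c = (-3)+0 = -3
p=0,k=5: odd sum, c = (-3)-5 = -8
p=1,k=2: odd sum, c = (-8)-2 = -10
p=1,k=3: even sum, c = (-10)+3 = -7
p=1,k=4: odd sum, c = (-7)-4 = -11
p=1,k=5: even sum, c = (-11)+5 = -6
p=2,k=2: even sum, c = (-6)+4 = -2
p=2,k=3: odd sum, c = (-2)-3 = -5
p=2,k=4: even sum, c = (-5)+8 = 3
p=2,k=5: odd sum, c = 3-5 = -2
p=3,k=2: odd sum, c = (-2)-2 = -4
p=3,k=3: even sum, c = (-4)+9 = 5
p=3,k=4: odd sum, c = 5-4 = 1
p=3,k=5: even sum, c = 1+15 = 16
p=4,k=2: even sum, c = 16+8 = 24
p=4,k=3: odd sum, c = 24-3 = 21
p=4,k=4: even sum, c = 21+16 = 37
p=4,k=5: odd sum, c = 37-5 = 32

32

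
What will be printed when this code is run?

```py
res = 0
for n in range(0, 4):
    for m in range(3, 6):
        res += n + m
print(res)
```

n=0,m=3: res = 0+3 = 3
n=0,m=4: res = 3+4 = 7
n=0,m=5: res = 7+5 = 12
n=1,m=3: res = 12+4 = 16
n=1,m=4: res = 16+5 = 21
n=1,m=5: res = 21+6 = 27
n=2,m=3: res = 27+5 = 32
n=2,m=4: res = 32+6 = 38
n=2,m=5: res = 38+7 = 45
n=3,m=3: res = 45+6 = 51
n=3,m=4: res = 51+7 = 58
n=3,m=5: res = 58+8 = 66

66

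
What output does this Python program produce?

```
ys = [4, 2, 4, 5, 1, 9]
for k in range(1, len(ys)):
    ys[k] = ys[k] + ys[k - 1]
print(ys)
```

k=1: ys[1] = 2+4 = 6 → [4, 6, 4, 5, 1, 9]
k=2: ys[2] = 4+6 = 10 → [4, 6, 10, 5, 1, 9]
k=3: ys[3] = 5+10 = 15 → [4, 6, 10, 15, 1, 9]
k=4: ys[4] = 1+15 = 16 → [4, 6, 10, 15, 16, 9]
k=5: ys[5] = 9+16 = 25 → [4, 6, 10, 15, 16, 25]

[4, 6, 10, 15, 16, 25]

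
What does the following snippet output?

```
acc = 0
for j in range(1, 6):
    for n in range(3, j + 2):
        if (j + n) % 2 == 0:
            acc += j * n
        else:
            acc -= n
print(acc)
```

j=2,n=3: odd sum, acc = 0-3 = -3
j=3,n=3: even sum, acc = (-3)+9 = 6
j=3,n=4: odd sum, acc = 6-4 = 2
j=4,n=3: odd sum, acc = 2-3 = -1
j=4,n=4: even sum, acc = (-1)+16 = 15
j=4,n=5: odd sum, acc = 15-5 = 10
j=5,n=3: even sum, acc = 10+15 = 25
j=5,n=4: odd sum, acc = 25-4 = 21
j=5,n=5: even sum, acc = 21+25 = 46
j=5,n=6: odd sum, acc = 46-6 = 40

40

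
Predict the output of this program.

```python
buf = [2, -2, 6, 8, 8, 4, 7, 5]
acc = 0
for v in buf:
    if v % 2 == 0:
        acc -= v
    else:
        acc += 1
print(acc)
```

-24

v=2: even, acc = 0-2 = -2
v=-2: even, acc = (-2)-(-2) = 0
v=6: even, acc = 0-6 = -6
v=8: even, acc = (-6)-8 = -14
v=8: even, acc = (-14)-8 = -22
v=4: even, acc = (-22)-4 = -26
v=7: not even, acc = (-26)+1 = -25
v=5: not even, acc = (-25)+1 = -24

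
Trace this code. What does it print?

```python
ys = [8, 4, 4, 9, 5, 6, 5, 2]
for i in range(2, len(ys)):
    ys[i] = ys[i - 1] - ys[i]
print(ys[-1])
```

-27

i=2: ys[2] = 4-4 = 0 → [8, 4, 0, 9, 5, 6, 5, 2]
i=3: ys[3] = 0-9 = -9 → [8, 4, 0, -9, 5, 6, 5, 2]
i=4: ys[4] = (-9)-5 = -14 → [8, 4, 0, -9, -14, 6, 5, 2]
i=5: ys[5] = (-14)-6 = -20 → [8, 4, 0, -9, -14, -20, 5, 2]
i=6: ys[6] = (-20)-5 = -25 → [8, 4, 0, -9, -14, -20, -25, 2]
i=7: ys[7] = (-25)-2 = -27 → [8, 4, 0, -9, -14, -20, -25, -27]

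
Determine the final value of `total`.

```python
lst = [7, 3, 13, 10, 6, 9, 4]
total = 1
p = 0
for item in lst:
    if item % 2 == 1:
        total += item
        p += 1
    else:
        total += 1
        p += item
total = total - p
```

item=7: odd, total = 1+7 = 8; p=1
item=3: odd, total = 8+3 = 11; p=2
item=13: odd, total = 11+13 = 24; p=3
item=10: not odd, total = 24+1 = 25; p=13
item=6: not odd, total = 25+1 = 26; p=19
item=9: odd, total = 26+9 = 35; p=20
item=4: not odd, total = 35+1 = 36; p=24
total-p = 36-24 = 12

12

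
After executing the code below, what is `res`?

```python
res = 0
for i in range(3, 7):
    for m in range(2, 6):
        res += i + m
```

i=3,m=2: res = 0+5 = 5
i=3,m=3: res = 5+6 = 11
i=3,m=4: res = 11+7 = 18
i=3,m=5: res = 18+8 = 26
i=4,m=2: res = 26+6 = 32
i=4,m=3: res = 32+7 = 39
i=4,m=4: res = 39+8 = 47
i=4,m=5: res = 47+9 = 56
i=5,m=2: res = 56+7 = 63
i=5,m=3: res = 63+8 = 71
i=5,m=4: res = 71+9 = 80
i=5,m=5: res = 80+10 = 90
i=6,m=2: res = 90+8 = 98
i=6,m=3: res = 98+9 = 107
i=6,m=4: res = 107+10 = 117
i=6,m=5: res = 117+11 = 128

128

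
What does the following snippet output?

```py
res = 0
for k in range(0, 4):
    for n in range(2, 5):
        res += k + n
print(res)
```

k=0,n=2: res = 0+2 = 2
k=0,n=3: res = 2+3 = 5
k=0,n=4: res = 5+4 = 9
k=1,n=2: res = 9+3 = 12
k=1,n=3: res = 12+4 = 16
k=1,n=4: res = 16+5 = 21
k=2,n=2: res = 21+4 = 25
k=2,n=3: res = 25+5 = 30
k=2,n=4: res = 30+6 = 36
k=3,n=2: res = 36+5 = 41
k=3,n=3: res = 41+6 = 47
k=3,n=4: res = 47+7 = 54

54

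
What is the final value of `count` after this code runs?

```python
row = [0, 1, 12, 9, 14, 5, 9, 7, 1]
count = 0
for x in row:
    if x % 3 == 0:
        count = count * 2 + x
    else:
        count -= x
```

21

x=0: %3==0, count = 0*2+0 = 0
x=1: not %3==0, count = 0-1 = -1
x=12: %3==0, count = (-1)*2+12 = 10
x=9: %3==0, count = 10*2+9 = 29
x=14: not %3==0, count = 29-14 = 15
x=5: not %3==0, count = 15-5 = 10
x=9: %3==0, count = 10*2+9 = 29
x=7: not %3==0, count = 29-7 = 22
x=1: not %3==0, count = 22-1 = 21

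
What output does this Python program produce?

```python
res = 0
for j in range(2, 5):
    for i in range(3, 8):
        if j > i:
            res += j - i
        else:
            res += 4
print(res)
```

j=2,i=3: not 2>3, res = 0+4 = 4
j=2,i=4: not 2>4, res = 4+4 = 8
j=2,i=5: not 2>5, res = 8+4 = 12
j=2,i=6: not 2>6, res = 12+4 = 16
j=2,i=7: not 2>7, res = 16+4 = 20
j=3,i=3: not 3>3, res = 20+4 = 24
j=3,i=4: not 3>4, res = 24+4 = 28
j=3,i=5: not 3>5, res = 28+4 = 32
j=3,i=6: not 3>6, res = 32+4 = 36
j=3,i=7: not 3>7, res = 36+4 = 40
j=4,i=3: 4>3, res = 40+1 = 41
j=4,i=4: not 4>4, res = 41+4 = 45
j=4,i=5: not 4>5, res = 45+4 = 49
j=4,i=6: not 4>6, res = 49+4 = 53
j=4,i=7: not 4>7, res = 53+4 = 57

57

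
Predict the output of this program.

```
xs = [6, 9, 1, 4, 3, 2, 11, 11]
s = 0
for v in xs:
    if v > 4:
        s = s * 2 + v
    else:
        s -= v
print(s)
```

77

v=6: >4, s = 0*2+6 = 6
v=9: >4, s = 6*2+9 = 21
v=1: not >4, s = 21-1 = 20
v=4: not >4, s = 20-4 = 16
v=3: not >4, s = 16-3 = 13
v=2: not >4, s = 13-2 = 11
v=11: >4, s = 11*2+11 = 33
v=11: >4, s = 33*2+11 = 77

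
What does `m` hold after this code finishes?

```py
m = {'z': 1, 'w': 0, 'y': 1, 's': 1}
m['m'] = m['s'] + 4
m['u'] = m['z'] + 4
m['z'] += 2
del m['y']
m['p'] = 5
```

{'z': 3, 'w': 0, 's': 1, 'm': 5, 'u': 5, 'p': 5}

m['m'] = m['s']+4 = 5 → {'z': 1, 'w': 0, 'y': 1, 's': 1, 'm': 5}
m['u'] = m['z']+4 = 5 → {'z': 1, 'w': 0, 'y': 1, 's': 1, 'm': 5, 'u': 5}
m['z'] = 1+2 = 3 → {'z': 3, 'w': 0, 'y': 1, 's': 1, 'm': 5, 'u': 5}
del 'y' → {'z': 3, 'w': 0, 's': 1, 'm': 5, 'u': 5}
m['p'] = 5 → {'z': 3, 'w': 0, 's': 1, 'm': 5, 'u': 5, 'p': 5}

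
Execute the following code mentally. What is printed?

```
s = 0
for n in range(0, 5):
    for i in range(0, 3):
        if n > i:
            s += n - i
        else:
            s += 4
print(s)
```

43

n=0,i=0: not 0>0, s = 0+4 = 4
n=0,i=1: not 0>1, s = 4+4 = 8
n=0,i=2: not 0>2, s = 8+4 = 12
n=1,i=0: 1>0, s = 12+1 = 13
n=1,i=1: not 1>1, s = 13+4 = 17
n=1,i=2: not 1>2, s = 17+4 = 21
n=2,i=0: 2>0, s = 21+2 = 23
n=2,i=1: 2>1, s = 23+1 = 24
n=2,i=2: not 2>2, s = 24+4 = 28
n=3,i=0: 3>0, s = 28+3 = 31
n=3,i=1: 3>1, s = 31+2 = 33
n=3,i=2: 3>2, s = 33+1 = 34
n=4,i=0: 4>0, s = 34+4 = 38
n=4,i=1: 4>1, s = 38+3 = 41
n=4,i=2: 4>2, s = 41+2 = 43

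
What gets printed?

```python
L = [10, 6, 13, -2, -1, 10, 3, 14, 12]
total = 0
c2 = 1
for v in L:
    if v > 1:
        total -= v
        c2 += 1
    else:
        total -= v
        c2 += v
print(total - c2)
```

-70

v=10: >1, total = 0-10 = -10; c2=2
v=6: >1, total = (-10)-6 = -16; c2=3
v=13: >1, total = (-16)-13 = -29; c2=4
v=-2: not >1, total = (-29)-(-2) = -27; c2=2
v=-1: not >1, total = (-27)-(-1) = -26; c2=1
v=10: >1, total = (-26)-10 = -36; c2=2
v=3: >1, total = (-36)-3 = -39; c2=3
v=14: >1, total = (-39)-14 = -53; c2=4
v=12: >1, total = (-53)-12 = -65; c2=5
total-c2 = (-65)-5 = -70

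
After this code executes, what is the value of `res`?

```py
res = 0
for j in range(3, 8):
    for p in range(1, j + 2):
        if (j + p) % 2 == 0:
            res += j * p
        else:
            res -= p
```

202

j=3,p=1: even sum, res = 0+3 = 3
j=3,p=2: odd sum, res = 3-2 = 1
j=3,p=3: even sum, res = 1+9 = 10
j=3,p=4: odd sum, res = 10-4 = 6
j=4,p=1: odd sum, res = 6-1 = 5
j=4,p=2: even sum, res = 5+8 = 13
j=4,p=3: odd sum, res = 13-3 = 10
j=4,p=4: even sum, res = 10+16 = 26
j=4,p=5: odd sum, res = 26-5 = 21
j=5,p=1: even sum, res = 21+5 = 26
j=5,p=2: odd sum, res = 26-2 = 24
j=5,p=3: even sum, res = 24+15 = 39
j=5,p=4: odd sum, res = 39-4 = 35
j=5,p=5: even sum, res = 35+25 = 60
j=5,p=6: odd sum, res = 60-6 = 54
j=6,p=1: odd sum, res = 54-1 = 53
j=6,p=2: even sum, res = 53+12 = 65
j=6,p=3: odd sum, res = 65-3 = 62
j=6,p=4: even sum, res = 62+24 = 86
j=6,p=5: odd sum, res = 86-5 = 81
j=6,p=6: even sum, res = 81+36 = 117
j=6,p=7: odd sum, res = 117-7 = 110
j=7,p=1: even sum, res = 110+7 = 117
j=7,p=2: odd sum, res = 117-2 = 115
j=7,p=3: even sum, res = 115+21 = 136
j=7,p=4: odd sum, res = 136-4 = 132
j=7,p=5: even sum, res = 132+35 = 167
j=7,p=6: odd sum, res = 167-6 = 161
j=7,p=7: even sum, res = 161+49 = 210
j=7,p=8: odd sum, res = 210-8 = 202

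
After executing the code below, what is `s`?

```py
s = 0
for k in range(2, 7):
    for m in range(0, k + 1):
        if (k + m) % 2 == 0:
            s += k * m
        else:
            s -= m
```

135

k=2,m=0: even sum, s = 0+0 = 0
k=2,m=1: odd sum, s = 0-1 = -1
k=2,m=2: even sum, s = (-1)+4 = 3
k=3,m=0: odd sum, s = 3-0 = 3
k=3,m=1: even sum, s = 3+3 = 6
k=3,m=2: odd sum, s = 6-2 = 4
k=3,m=3: even sum, s = 4+9 = 13
k=4,m=0: even sum, s = 13+0 = 13
k=4,m=1: odd sum, s = 13-1 = 12
k=4,m=2: even sum, s = 12+8 = 20
k=4,m=3: odd sum, s = 20-3 = 17
k=4,m=4: even sum, s = 17+16 = 33
k=5,m=0: odd sum, s = 33-0 = 33
k=5,m=1: even sum, s = 33+5 = 38
k=5,m=2: odd sum, s = 38-2 = 36
k=5,m=3: even sum, s = 36+15 = 51
k=5,m=4: odd sum, s = 51-4 = 47
k=5,m=5: even sum, s = 47+25 = 72
k=6,m=0: even sum, s = 72+0 = 72
k=6,m=1: odd sum, s = 72-1 = 71
k=6,m=2: even sum, s = 71+12 = 83
k=6,m=3: odd sum, s = 83-3 = 80
k=6,m=4: even sum, s = 80+24 = 104
k=6,m=5: odd sum, s = 104-5 = 99
k=6,m=6: even sum, s = 99+36 = 135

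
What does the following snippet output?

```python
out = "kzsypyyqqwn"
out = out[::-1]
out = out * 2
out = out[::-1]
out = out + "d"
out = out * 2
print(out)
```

kzsypyyqqwnkzsypyyqqwndkzsypyyqqwnkzsypyyqqwnd

reverse → 'nwqqyypyszk'
repeat ×2 → 'nwqqyypyszknwqqyypyszk'
reverse → 'kzsypyyqqwnkzsypyyqqwn'
+ 'd' → 'kzsypyyqqwnkzsypyyqqwnd'
repeat ×2 → 'kzsypyyqqwnkzsypyyqqwndkzsypyyqqwnkzsypyyqqwnd'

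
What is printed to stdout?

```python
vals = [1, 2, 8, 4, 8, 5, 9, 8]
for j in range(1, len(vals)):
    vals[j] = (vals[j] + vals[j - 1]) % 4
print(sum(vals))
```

15

j=1: vals[1] = (2+1)%4 = 3 → [1, 3, 8, 4, 8, 5, 9, 8]
j=2: vals[2] = (8+3)%4 = 3 → [1, 3, 3, 4, 8, 5, 9, 8]
j=3: vals[3] = (4+3)%4 = 3 → [1, 3, 3, 3, 8, 5, 9, 8]
j=4: vals[4] = (8+3)%4 = 3 → [1, 3, 3, 3, 3, 5, 9, 8]
j=5: vals[5] = (5+3)%4 = 0 → [1, 3, 3, 3, 3, 0, 9, 8]
j=6: vals[6] = (9+0)%4 = 1 → [1, 3, 3, 3, 3, 0, 1, 8]
j=7: vals[7] = (8+1)%4 = 1 → [1, 3, 3, 3, 3, 0, 1, 1]
sum = 15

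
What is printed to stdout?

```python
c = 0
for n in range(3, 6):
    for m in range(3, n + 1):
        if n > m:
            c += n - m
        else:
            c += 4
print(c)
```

16

n=3,m=3: not 3>3, c = 0+4 = 4
n=4,m=3: 4>3, c = 4+1 = 5
n=4,m=4: not 4>4, c = 5+4 = 9
n=5,m=3: 5>3, c = 9+2 = 11
n=5,m=4: 5>4, c = 11+1 = 12
n=5,m=5: not 5>5, c = 12+4 = 16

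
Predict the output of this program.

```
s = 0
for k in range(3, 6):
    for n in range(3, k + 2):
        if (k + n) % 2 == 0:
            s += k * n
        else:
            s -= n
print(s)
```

43

k=3,n=3: even sum, s = 0+9 = 9
k=3,n=4: odd sum, s = 9-4 = 5
k=4,n=3: odd sum, s = 5-3 = 2
k=4,n=4: even sum, s = 2+16 = 18
k=4,n=5: odd sum, s = 18-5 = 13
k=5,n=3: even sum, s = 13+15 = 28
k=5,n=4: odd sum, s = 28-4 = 24
k=5,n=5: even sum, s = 24+25 = 49
k=5,n=6: odd sum, s = 49-6 = 43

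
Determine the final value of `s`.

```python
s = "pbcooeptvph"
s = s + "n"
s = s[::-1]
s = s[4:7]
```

'tpe'

+ 'n' → 'pbcooeptvphn'
reverse → 'nhpvtpeoocbp'
slice [4:7] → 'tpe'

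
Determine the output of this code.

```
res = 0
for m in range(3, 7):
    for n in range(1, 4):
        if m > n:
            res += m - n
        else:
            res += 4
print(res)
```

m=3,n=1: 3>1, res = 0+2 = 2
m=3,n=2: 3>2, res = 2+1 = 3
m=3,n=3: not 3>3, res = 3+4 = 7
m=4,n=1: 4>1, res = 7+3 = 10
m=4,n=2: 4>2, res = 10+2 = 12
m=4,n=3: 4>3, res = 12+1 = 13
m=5,n=1: 5>1, res = 13+4 = 17
m=5,n=2: 5>2, res = 17+3 = 20
m=5,n=3: 5>3, res = 20+2 = 22
m=6,n=1: 6>1, res = 22+5 = 27
m=6,n=2: 6>2, res = 27+4 = 31
m=6,n=3: 6>3, res = 31+3 = 34

34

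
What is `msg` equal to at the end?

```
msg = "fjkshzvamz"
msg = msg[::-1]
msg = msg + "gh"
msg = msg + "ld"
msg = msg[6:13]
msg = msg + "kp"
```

'skjfghlkp'

reverse → 'zmavzhskjf'
+ 'gh' → 'zmavzhskjfgh'
+ 'ld' → 'zmavzhskjfghld'
slice [6:13] → 'skjfghl'
+ 'kp' → 'skjfghlkp'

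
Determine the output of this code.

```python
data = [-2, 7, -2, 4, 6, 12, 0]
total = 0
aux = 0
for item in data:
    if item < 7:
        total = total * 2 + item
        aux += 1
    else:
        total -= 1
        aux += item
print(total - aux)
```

item=-2: <7, total = 0*2+(-2) = -2; aux=1
item=7: not <7, total = (-2)-1 = -3; aux=8
item=-2: <7, total = (-3)*2+(-2) = -8; aux=9
item=4: <7, total = (-8)*2+4 = -12; aux=10
item=6: <7, total = (-12)*2+6 = -18; aux=11
item=12: not <7, total = (-18)-1 = -19; aux=23
item=0: <7, total = (-19)*2+0 = -38; aux=24
total-aux = (-38)-24 = -62

-62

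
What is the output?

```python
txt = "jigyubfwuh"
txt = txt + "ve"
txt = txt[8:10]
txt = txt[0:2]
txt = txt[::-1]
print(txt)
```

hu

+ 've' → 'jigyubfwuhve'
slice [8:10] → 'uh'
slice [0:2] → 'uh'
reverse → 'hu'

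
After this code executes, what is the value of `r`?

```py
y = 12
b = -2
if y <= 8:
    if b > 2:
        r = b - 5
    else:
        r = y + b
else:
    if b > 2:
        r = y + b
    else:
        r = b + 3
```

y=12, b=-2
y <= 8 is False; b > 2 is False
→ r = b + 3 = 1

1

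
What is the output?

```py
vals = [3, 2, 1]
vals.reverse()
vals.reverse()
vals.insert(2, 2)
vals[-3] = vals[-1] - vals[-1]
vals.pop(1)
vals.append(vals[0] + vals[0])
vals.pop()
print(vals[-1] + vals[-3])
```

reverse → [1, 2, 3]
reverse → [3, 2, 1]
insert 2 at 2 → [3, 2, 2, 1]
vals[-3] = vals[-1]-vals[-1] = 1-1 = 0 → [3, 0, 2, 1]
pop(1) removes 0 → [3, 2, 1]
append vals[0]+vals[0] = 3+3 = 6 → [3, 2, 1, 6]
pop() removes 6 → [3, 2, 1]
vals[-1]+vals[-3] = 1+3 = 4

4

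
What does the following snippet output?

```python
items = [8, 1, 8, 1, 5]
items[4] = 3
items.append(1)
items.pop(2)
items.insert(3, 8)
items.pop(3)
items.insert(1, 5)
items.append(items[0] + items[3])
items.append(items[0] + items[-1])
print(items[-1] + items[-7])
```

items[4] = 3 → [8, 1, 8, 1, 3]
append 1 → [8, 1, 8, 1, 3, 1]
pop(2) removes 8 → [8, 1, 1, 3, 1]
insert 8 at 3 → [8, 1, 1, 8, 3, 1]
pop(3) removes 8 → [8, 1, 1, 3, 1]
insert 5 at 1 → [8, 5, 1, 1, 3, 1]
append items[0]+items[3] = 8+1 = 9 → [8, 5, 1, 1, 3, 1, 9]
append items[0]+items[-1] = 8+9 = 17 → [8, 5, 1, 1, 3, 1, 9, 17]
items[-1]+items[-7] = 17+5 = 22

22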